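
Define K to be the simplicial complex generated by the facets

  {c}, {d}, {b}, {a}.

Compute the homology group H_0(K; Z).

K has 4 vertices.
rank ∂_0 = 0, rank ∂_1 = 0 ⇒ b_0 = 4 − 0 − 0 = 4. So H_0 ≅ Z^4.

H_0 ≅ Z^4.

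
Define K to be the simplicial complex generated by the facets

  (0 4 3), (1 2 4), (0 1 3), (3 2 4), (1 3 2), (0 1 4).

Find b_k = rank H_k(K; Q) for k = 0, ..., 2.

Order the vertices as 0 < 1 < 2 < 3 < 4. Listing each simplex with vertices in this order, K has dimension 2 with simplices:

  0-simplices (5): [0], [1], [2], [3], [4]
  1-simplices (9): [0,1], [0,3], [0,4], [1,2], [1,3], [1,4], [2,3], [2,4], [3,4]
  2-simplices (6): [0,1,3], [0,1,4], [0,3,4], [1,2,3], [1,2,4], [2,3,4]

giving chain groups C_0 ≅ Z^5, C_1 ≅ Z^9, C_2 ≅ Z^6.

∂_1: C_1 → C_0 sends each edge [p,q] (with p < q) to q − p. For instance
  ∂[1,3] = [3] − [1].
The 5×9 boundary matrix has rank 4 and Smith normal form diag(1,1,1,1).

Boundary ∂_2: C_2 → C_1 sends each 2-simplex [p,q,r] to [q,r] − [p,r] + [p,q]. For instance
  ∂[1,2,4] = [2,4] − [1,4] + [1,2],
  ∂[2,3,4] = [3,4] − [2,4] + [2,3].
The resulting 9×6 matrix has rank 5, and its Smith normal form has invariant factors (1,1,1,1,1).

Now H_k = ker ∂_k / im ∂_{k+1}, so:

  H_0: rank C_0 − rank ∂_1 = 5 − 4 = 1, and the invariant factors of ∂_1 are all 1, so H_0 ≅ Z.
  H_1: rank ker ∂_1 − rank ∂_2 = (9 − 4) − 5 = 0, and the invariant factors of ∂_2 are all 1, so H_1 ≅ 0.
  H_2: rank ker ∂_2 − rank ∂_3 = (6 − 5) − 0 = 1, and there is no ∂_3, so H_2 ≅ Z.

As a check, the Euler characteristic is 5 − 9 + 6 = 2, which agrees with 1 − 0 + 1 = 2.
(K is a triangulation of the 2-sphere S^2.)

Hence the Betti numbers are b_0 = 1, b_1 = 0, b_2 = 1.

b_0 = 1, b_1 = 0, b_2 = 1.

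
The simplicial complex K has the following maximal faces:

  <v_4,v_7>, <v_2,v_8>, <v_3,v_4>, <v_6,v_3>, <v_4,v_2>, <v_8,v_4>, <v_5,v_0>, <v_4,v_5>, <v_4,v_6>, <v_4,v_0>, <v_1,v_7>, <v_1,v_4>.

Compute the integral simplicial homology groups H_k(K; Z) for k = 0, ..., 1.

Order the vertices as v_0 < v_1 < v_2 < v_3 < v_4 < v_5 < v_6 < v_7 < v_8. Listing each simplex with vertices in this order, K has dimension 1 with simplices:

  0-simplices (9): [v_0], [v_1], [v_2], [v_3], [v_4], [v_5], [v_6], [v_7], [v_8]
  1-simplices (12): [v_0,v_4], [v_0,v_5], [v_1,v_4], [v_1,v_7], [v_2,v_4], [v_2,v_8], [v_3,v_4], [v_3,v_6], [v_4,v_5], [v_4,v_6], [v_4,v_7], [v_4,v_8]

Hence C_0 ≅ Z^9, C_1 ≅ Z^12.

The boundary map ∂_1: C_1 → C_0 sends each edge [p,q] (with p < q) to q − p. For instance
  ∂[v_4,v_5] = [v_5] − [v_4].
As a 9×12 matrix over Z this has rank 8, with invariant factors (1,1,1,1,1,1,1,1).

Computing H_k = (kernel of ∂_k) / (image of ∂_{k+1}):

  H_0: rank C_0 − rank ∂_1 = 9 − 8 = 1, and the invariant factors of ∂_1 are all 1, so H_0 = Z.
  H_1: rank ker ∂_1 − rank ∂_2 = (12 − 8) − 0 = 4, and there is no ∂_2, so H_1 = Z^4.

As a check, the Euler characteristic is 9 − 12 = -3, which agrees with 1 − 4 = -3.

H_0 = Z,  H_1 = Z^4.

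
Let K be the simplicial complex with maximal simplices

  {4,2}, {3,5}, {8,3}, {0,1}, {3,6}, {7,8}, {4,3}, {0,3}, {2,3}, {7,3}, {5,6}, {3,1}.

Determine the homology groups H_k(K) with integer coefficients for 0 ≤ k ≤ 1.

H_0 = Z,  H_1 = Z^4.

K has 9 vertices, 12 edges.
rank ∂_0 = 0, rank ∂_1 = 8 ⇒ b_0 = 9 − 0 − 8 = 1; all invariant factors of ∂_1 are 1 so no torsion. So H_0 = Z.
rank ∂_1 = 8, rank ∂_2 = 0 ⇒ b_1 = 12 − 8 − 0 = 4. So H_1 = Z^4.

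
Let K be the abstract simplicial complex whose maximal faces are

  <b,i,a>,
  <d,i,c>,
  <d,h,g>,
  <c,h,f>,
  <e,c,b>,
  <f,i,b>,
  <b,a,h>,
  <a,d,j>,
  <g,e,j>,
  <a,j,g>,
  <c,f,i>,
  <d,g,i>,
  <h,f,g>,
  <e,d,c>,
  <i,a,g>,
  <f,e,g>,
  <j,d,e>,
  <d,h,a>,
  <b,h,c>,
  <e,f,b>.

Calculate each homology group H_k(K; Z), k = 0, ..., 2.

Order the vertices as a < b < c < d < e < f < g < h < i < j. Listing each simplex with vertices in this order, K has dimension 2 with simplices:

  0-simplices (10): a, b, c, d, e, f, g, h, i, j
  1-simplices (30): ab, ad, ag, ah, ai, aj, bc, be, bf, bh, bi, cd, ce, cf, ch, ci, de, dg, dh, di, dj, ef, eg, ej, fg, fh, fi, gh, gi, gj
  2-simplices (20): abh, abi, adh, adj, agi, agj, bce, bch, bef, bfi, cde, cdi, cfh, cfi, dej, dgh, dgi, efg, egj, fgh

giving chain groups C_0 ≅ Z^10, C_1 ≅ Z^30, C_2 ≅ Z^20.

The boundary map ∂_1: C_1 → C_0 is given by ∂[p,q] = [q] − [p]. For instance
  ∂ej = j − e.
As a 10×30 matrix over Z this has rank 9, with invariant factors (1,1,1,1,1,1,1,1,1).

Boundary ∂_2: C_2 → C_1 maps a triangle to the signed sum of its edges. For instance
  ∂agi = gi − ai + ag,
  ∂efg = fg − eg + ef.
The resulting 30×20 matrix has rank 20, and its Smith normal form has invariant factors (1,1,1,1,1,1,1,1,1,1,1,1,1,1,1,1,1,1,1,2).

Computing H_k = (kernel of ∂_k) / (image of ∂_{k+1}):

  H_0: rank C_0 − rank ∂_1 = 10 − 9 = 1, and the invariant factors of ∂_1 are all 1, so H_0 ≅ Z.
  H_1: rank ker ∂_1 − rank ∂_2 = (30 − 9) − 20 = 1, and ∂_2 has invariant factor 2 > 1, so H_1 ≅ Z × Z/2.
  H_2: rank ker ∂_2 − rank ∂_3 = (20 − 20) − 0 = 0, and there is no ∂_3, so H_2 ≅ 0.

As a check, the Euler characteristic is 10 − 30 + 20 = 0, which agrees with 1 − 1 + 0 = 0.
(K is a triangulation of the Klein bottle.)

H_0 ≅ Z,  H_1 ≅ Z × Z/2,  H_2 = 0.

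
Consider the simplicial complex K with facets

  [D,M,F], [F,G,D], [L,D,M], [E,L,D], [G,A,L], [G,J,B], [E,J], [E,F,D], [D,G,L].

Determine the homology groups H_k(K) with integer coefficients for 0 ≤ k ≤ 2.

Take the total order A < B < D < E < F < G < J < L < M on the vertex set. Then K (dimension 2) consists of the simplices:

  0-simplices (9): A, B, D, E, F, G, J, L, M
  1-simplices (17): AG, AL, BG, BJ, DE, DF, DG, DL, DM, EF, EJ, EL, FG, FM, GJ, GL, LM
  2-simplices (8): AGL, BGJ, DEF, DEL, DFG, DFM, DGL, DLM

Hence C_0 ≅ Z^9, C_1 ≅ Z^17, C_2 ≅ Z^8.

The boundary map ∂_1: C_1 → C_0 sends each edge [p,q] (with p < q) to q − p. For instance
  ∂EL = L − E.
This gives a 9×17 integer matrix of rank 8; reducing to Smith normal form yields diagonal entries (1,1,1,1,1,1,1,1).

∂_2: C_2 → C_1 maps a triangle to the signed sum of its edges. For instance
  ∂DEL = EL − DL + DE,
  ∂DGL = GL − DL + DG.
This gives a 17×8 integer matrix of rank 8; reducing to Smith normal form yields diagonal entries (1,1,1,1,1,1,1,1).

Computing H_k = (kernel of ∂_k) / (image of ∂_{k+1}):

  H_0: rank C_0 − rank ∂_1 = 9 − 8 = 1, and the invariant factors of ∂_1 are all 1, so H_0 = Z.
  H_1: rank ker ∂_1 − rank ∂_2 = (17 − 8) − 8 = 1, and the invariant factors of ∂_2 are all 1, so H_1 = Z.
  H_2: rank ker ∂_2 − rank ∂_3 = (8 − 8) − 0 = 0, and there is no ∂_3, so H_2 = 0.

As a check, the Euler characteristic is 9 − 17 + 8 = 0, which agrees with 1 − 1 + 0 = 0.

H_0 ≅ Z,  H_1 ≅ Z,  H_2 = 0.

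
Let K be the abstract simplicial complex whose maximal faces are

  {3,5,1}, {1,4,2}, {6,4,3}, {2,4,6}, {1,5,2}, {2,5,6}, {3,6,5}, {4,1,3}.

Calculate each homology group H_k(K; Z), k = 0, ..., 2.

H_0 = Z,  H_1 = 0,  H_2 = Z.

Order the vertices as 1 < 2 < 3 < 4 < 5 < 6. Listing each simplex with vertices in this order, K has dimension 2 with simplices:

  0-simplices (6): [1], [2], [3], [4], [5], [6]
  1-simplices (12): [1,2], [1,3], [1,4], [1,5], [2,4], [2,5], [2,6], [3,4], [3,5], [3,6], [4,6], [5,6]
  2-simplices (8): [1,2,4], [1,2,5], [1,3,4], [1,3,5], [2,4,6], [2,5,6], [3,4,6], [3,5,6]

giving chain groups C_0 ≅ Z^6, C_1 ≅ Z^12, C_2 ≅ Z^8.

The boundary map ∂_1: C_1 → C_0 sends each edge [p,q] (with p < q) to q − p.
As a 6×12 matrix over Z this has rank 5, with invariant factors (1,1,1,1,1).

Boundary ∂_2: C_2 → C_1 maps a triangle to the signed sum of its edges. For instance
  ∂[1,2,4] = [2,4] − [1,4] + [1,2],
  ∂[1,3,4] = [3,4] − [1,4] + [1,3].
As a 12×8 matrix over Z this has rank 7, with invariant factors (1,1,1,1,1,1,1).

Computing H_k = (kernel of ∂_k) / (image of ∂_{k+1}):

  H_0: rank C_0 − rank ∂_1 = 6 − 5 = 1, and the invariant factors of ∂_1 are all 1, so H_0 = Z.
  H_1: rank ker ∂_1 − rank ∂_2 = (12 − 5) − 7 = 0, and the invariant factors of ∂_2 are all 1, so H_1 = 0.
  H_2: rank ker ∂_2 − rank ∂_3 = (8 − 7) − 0 = 1, and there is no ∂_3, so H_2 = Z.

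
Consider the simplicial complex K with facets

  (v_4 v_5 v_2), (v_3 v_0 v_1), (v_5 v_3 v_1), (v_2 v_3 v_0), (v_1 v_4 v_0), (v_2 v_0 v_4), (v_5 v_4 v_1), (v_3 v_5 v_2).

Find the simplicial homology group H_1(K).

Take the total order v_0 < v_1 < v_2 < v_3 < v_4 < v_5 on the vertex set. Then K (dimension 2) consists of the simplices:

  0-simplices (6): [v_0], [v_1], [v_2], [v_3], [v_4], [v_5]
  1-simplices (12): [v_0,v_1], [v_0,v_2], [v_0,v_3], [v_0,v_4], [v_1,v_3], [v_1,v_4], [v_1,v_5], [v_2,v_3], [v_2,v_4], [v_2,v_5], [v_3,v_5], [v_4,v_5]
  2-simplices (8): [v_0,v_1,v_3], [v_0,v_1,v_4], [v_0,v_2,v_3], [v_0,v_2,v_4], [v_1,v_3,v_5], [v_1,v_4,v_5], [v_2,v_3,v_5], [v_2,v_4,v_5]

giving chain groups C_0 ≅ Z^6, C_1 ≅ Z^12, C_2 ≅ Z^8.

Boundary ∂_1: C_1 → C_0 is given by ∂[p,q] = [q] − [p]. For instance
  ∂[v_2,v_3] = [v_3] − [v_2].
As a 6×12 matrix over Z this has rank 5, with invariant factors (1,1,1,1,1).

Boundary ∂_2: C_2 → C_1 sends each 2-simplex [p,q,r] to [q,r] − [p,r] + [p,q]. For instance
  ∂[v_1,v_3,v_5] = [v_3,v_5] − [v_1,v_5] + [v_1,v_3],
  ∂[v_0,v_2,v_4] = [v_2,v_4] − [v_0,v_4] + [v_0,v_2].
The 12×8 boundary matrix has rank 7 and Smith normal form diag(1,1,1,1,1,1,1).

Now H_k = ker ∂_k / im ∂_{k+1}, so:

  H_1: rank ker ∂_1 − rank ∂_2 = (12 − 5) − 7 = 0, and the invariant factors of ∂_2 are all 1, so H_1 = 0.

H_1 = 0.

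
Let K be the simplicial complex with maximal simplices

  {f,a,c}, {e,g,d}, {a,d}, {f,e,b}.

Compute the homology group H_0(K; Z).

H_0 = Z.

We work with the vertex ordering a < b < c < d < e < f < g. The simplices of K, each written with vertices in increasing order, are:

  0-simplices (7): a, b, c, d, e, f, g
  1-simplices (10): ac, ad, af, be, bf, cf, de, dg, ef, eg
  2-simplices (3): acf, bef, deg

Hence C_0 ≅ Z^7, C_1 ≅ Z^10, C_2 ≅ Z^3.

Boundary ∂_1: C_1 → C_0 maps an edge to its endpoints' difference, ∂[p,q] = q − p.
The resulting 7×10 matrix has rank 6, and its Smith normal form has invariant factors (1,1,1,1,1,1).

Boundary ∂_2: C_2 → C_1 acts by ∂[p,q,r] = [q,r] − [p,r] + [p,q]. For instance
  ∂acf = cf − af + ac,
  ∂bef = ef − bf + be.
This gives a 10×3 integer matrix of rank 3; reducing to Smith normal form yields diagonal entries (1,1,1).

From H_k ≅ ker(∂_k) / im(∂_{k+1}) we obtain:

  H_0: rank C_0 − rank ∂_1 = 7 − 6 = 1, and the invariant factors of ∂_1 are all 1, so H_0 ≅ Z.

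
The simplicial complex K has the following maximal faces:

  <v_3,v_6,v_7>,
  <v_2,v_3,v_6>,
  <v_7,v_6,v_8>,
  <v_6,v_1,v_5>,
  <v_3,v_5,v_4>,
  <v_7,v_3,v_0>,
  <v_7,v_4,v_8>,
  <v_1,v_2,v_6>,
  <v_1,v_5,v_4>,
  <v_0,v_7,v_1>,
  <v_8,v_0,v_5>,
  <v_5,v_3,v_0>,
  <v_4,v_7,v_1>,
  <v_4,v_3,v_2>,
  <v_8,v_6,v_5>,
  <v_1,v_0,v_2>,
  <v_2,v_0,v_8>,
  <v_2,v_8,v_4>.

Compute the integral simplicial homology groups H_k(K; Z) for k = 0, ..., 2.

H_0 = Z,  H_1 = Z^2,  H_2 = Z.

Order the vertices as v_0 < v_1 < v_2 < v_3 < v_4 < v_5 < v_6 < v_7 < v_8. Listing each simplex with vertices in this order, K has dimension 2 with simplices:

  0-simplices (9): [v_0], [v_1], [v_2], [v_3], [v_4], [v_5], [v_6], [v_7], [v_8]
  1-simplices (27): (27 of them)
  2-simplices (18): (18 of them)

Hence C_0 ≅ Z^9, C_1 ≅ Z^27, C_2 ≅ Z^18.

∂_1: C_1 → C_0 sends each edge [p,q] (with p < q) to q − p. For instance
  ∂[v_0,v_7] = [v_7] − [v_0].
The resulting 9×27 matrix has rank 8, and its Smith normal form has invariant factors (1,1,1,1,1,1,1,1).

The boundary map ∂_2: C_2 → C_1 sends each 2-simplex [p,q,r] to [q,r] − [p,r] + [p,q]. For instance
  ∂[v_3,v_6,v_7] = [v_6,v_7] − [v_3,v_7] + [v_3,v_6],
  ∂[v_2,v_3,v_4] = [v_3,v_4] − [v_2,v_4] + [v_2,v_3].
The resulting 27×18 matrix has rank 17, and its Smith normal form has invariant factors (1,1,1,1,1,1,1,1,1,1,1,1,1,1,1,1,1).

From H_k ≅ ker(∂_k) / im(∂_{k+1}) we obtain:

  H_0: rank C_0 − rank ∂_1 = 9 − 8 = 1, and the invariant factors of ∂_1 are all 1, so H_0 = Z.
  H_1: rank ker ∂_1 − rank ∂_2 = (27 − 8) − 17 = 2, and the invariant factors of ∂_2 are all 1, so H_1 = Z^2.
  H_2: rank ker ∂_2 − rank ∂_3 = (18 − 17) − 0 = 1, and there is no ∂_3, so H_2 = Z.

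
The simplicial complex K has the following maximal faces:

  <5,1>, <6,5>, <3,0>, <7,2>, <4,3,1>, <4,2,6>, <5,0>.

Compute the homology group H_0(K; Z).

H_0 = Z.

Fix the vertex order 0 < 1 < 2 < 3 < 4 < 5 < 6 < 7 and write every simplex with vertices in increasing order. Then dim K = 2 and the simplices of K are:

  0-simplices (8): [0], [1], [2], [3], [4], [5], [6], [7]
  1-simplices (11): [0,3], [0,5], [1,3], [1,4], [1,5], [2,4], [2,6], [2,7], [3,4], [4,6], [5,6]
  2-simplices (2): [1,3,4], [2,4,6]

Hence C_0 ≅ Z^8, C_1 ≅ Z^11, C_2 ≅ Z^2.

The boundary map ∂_1: C_1 → C_0 sends each edge [p,q] (with p < q) to q − p. For instance
  ∂[1,4] = [4] − [1].
The 8×11 boundary matrix has rank 7 and Smith normal form diag(1,1,1,1,1,1,1).

Boundary ∂_2: C_2 → C_1 maps a triangle to the signed sum of its edges. For instance
  ∂[1,3,4] = [3,4] − [1,4] + [1,3],
  ∂[2,4,6] = [4,6] − [2,6] + [2,4].
As a 11×2 matrix over Z this has rank 2, with invariant factors (1,1).

From H_k ≅ ker(∂_k) / im(∂_{k+1}) we obtain:

  H_0: rank C_0 − rank ∂_1 = 8 − 7 = 1, and the invariant factors of ∂_1 are all 1, so H_0 = Z.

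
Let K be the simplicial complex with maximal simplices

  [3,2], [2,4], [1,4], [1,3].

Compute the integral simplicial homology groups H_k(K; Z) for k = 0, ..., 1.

K has 4 vertices, 4 edges.
rank ∂_0 = 0, rank ∂_1 = 3 ⇒ b_0 = 4 − 0 − 3 = 1; all invariant factors of ∂_1 are 1 so no torsion. So H_0 ≅ Z.
rank ∂_1 = 3, rank ∂_2 = 0 ⇒ b_1 = 4 − 3 − 0 = 1. So H_1 ≅ Z.

H_0 = Z,  H_1 = Z.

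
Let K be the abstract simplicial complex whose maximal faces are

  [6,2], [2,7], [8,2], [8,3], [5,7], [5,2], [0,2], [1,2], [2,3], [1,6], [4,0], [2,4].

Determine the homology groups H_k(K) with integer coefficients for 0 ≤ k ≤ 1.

We work with the vertex ordering 0 < 1 < 2 < 3 < 4 < 5 < 6 < 7 < 8. The simplices of K, each written with vertices in increasing order, are:

  0-simplices (9): [0], [1], [2], [3], [4], [5], [6], [7], [8]
  1-simplices (12): [0,2], [0,4], [1,2], [1,6], [2,3], [2,4], [2,5], [2,6], [2,7], [2,8], [3,8], [5,7]

Hence C_0 ≅ Z^9, C_1 ≅ Z^12.

Boundary ∂_1: C_1 → C_0 is given by ∂[p,q] = [q] − [p].
The resulting 9×12 matrix has rank 8, and its Smith normal form has invariant factors (1,1,1,1,1,1,1,1).

Now H_k = ker ∂_k / im ∂_{k+1}, so:

  H_0: rank C_0 − rank ∂_1 = 9 − 8 = 1, and the invariant factors of ∂_1 are all 1, so H_0 = Z.
  H_1: rank ker ∂_1 − rank ∂_2 = (12 − 8) − 0 = 4, and there is no ∂_2, so H_1 = Z^4.

H_0 ≅ Z,  H_1 ≅ Z^4.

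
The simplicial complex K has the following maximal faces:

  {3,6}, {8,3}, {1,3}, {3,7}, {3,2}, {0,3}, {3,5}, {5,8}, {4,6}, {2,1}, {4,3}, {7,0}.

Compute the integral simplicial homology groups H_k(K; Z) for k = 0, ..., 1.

H_0 ≅ Z,  H_1 ≅ Z^4.

Order the vertices as 0 < 1 < 2 < 3 < 4 < 5 < 6 < 7 < 8. Listing each simplex with vertices in this order, K has dimension 1 with simplices:

  0-simplices (9): [0], [1], [2], [3], [4], [5], [6], [7], [8]
  1-simplices (12): [0,3], [0,7], [1,2], [1,3], [2,3], [3,4], [3,5], [3,6], [3,7], [3,8], [4,6], [5,8]

so the chain groups are C_0 ≅ Z^9, C_1 ≅ Z^12.

The boundary map ∂_1: C_1 → C_0 maps an edge to its endpoints' difference, ∂[p,q] = q − p. For instance
  ∂[1,3] = [3] − [1].
The resulting 9×12 matrix has rank 8, and its Smith normal form has invariant factors (1,1,1,1,1,1,1,1).

From H_k ≅ ker(∂_k) / im(∂_{k+1}) we obtain:

  H_0: rank C_0 − rank ∂_1 = 9 − 8 = 1, and the invariant factors of ∂_1 are all 1, so H_0 = Z.
  H_1: rank ker ∂_1 − rank ∂_2 = (12 − 8) − 0 = 4, and there is no ∂_2, so H_1 = Z^4.

As a check, the Euler characteristic is 9 − 12 = -3, which agrees with 1 − 4 = -3.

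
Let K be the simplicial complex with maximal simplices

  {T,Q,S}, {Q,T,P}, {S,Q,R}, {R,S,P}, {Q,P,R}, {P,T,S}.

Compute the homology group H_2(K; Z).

H_2 ≅ Z.

Fix the vertex order P < Q < R < S < T and write every simplex with vertices in increasing order. Then dim K = 2 and the simplices of K are:

  0-simplices (5): P, Q, R, S, T
  1-simplices (9): PQ, PR, PS, PT, QR, QS, QT, RS, ST
  2-simplices (6): PQR, PQT, PRS, PST, QRS, QST

Hence C_0 ≅ Z^5, C_1 ≅ Z^9, C_2 ≅ Z^6.

Boundary ∂_1: C_1 → C_0 maps an edge to its endpoints' difference, ∂[p,q] = q − p. For instance
  ∂ST = T − S.
As a 5×9 matrix over Z this has rank 4, with invariant factors (1,1,1,1).

The boundary map ∂_2: C_2 → C_1 maps a triangle to the signed sum of its edges. For instance
  ∂QST = ST − QT + QS,
  ∂QRS = RS − QS + QR.
This gives a 9×6 integer matrix of rank 5; reducing to Smith normal form yields diagonal entries (1,1,1,1,1).

Now H_k = ker ∂_k / im ∂_{k+1}, so:

  H_2: rank ker ∂_2 − rank ∂_3 = (6 − 5) − 0 = 1, and there is no ∂_3, so H_2 = Z.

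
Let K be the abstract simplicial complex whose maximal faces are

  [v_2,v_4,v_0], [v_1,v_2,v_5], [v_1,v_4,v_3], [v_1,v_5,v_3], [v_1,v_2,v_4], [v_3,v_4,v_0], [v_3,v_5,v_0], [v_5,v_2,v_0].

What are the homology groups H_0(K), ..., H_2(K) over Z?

H_0 = Z,  H_1 = 0,  H_2 = Z.

K has 6 vertices, 12 edges, 8 triangles.
rank ∂_0 = 0, rank ∂_1 = 5 ⇒ b_0 = 6 − 0 − 5 = 1; all invariant factors of ∂_1 are 1 so no torsion. So H_0 = Z.
rank ∂_1 = 5, rank ∂_2 = 7 ⇒ b_1 = 12 − 5 − 7 = 0; all invariant factors of ∂_2 are 1 so no torsion. So H_1 = 0.
rank ∂_2 = 7, rank ∂_3 = 0 ⇒ b_2 = 8 − 7 − 0 = 1. So H_2 = Z.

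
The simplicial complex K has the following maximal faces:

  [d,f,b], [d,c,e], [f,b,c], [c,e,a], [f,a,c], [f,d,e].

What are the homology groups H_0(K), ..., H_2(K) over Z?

Fix the vertex order a < b < c < d < e < f and write every simplex with vertices in increasing order. Then dim K = 2 and the simplices of K are:

  0-simplices (6): a, b, c, d, e, f
  1-simplices (12): ac, ae, af, bc, bd, bf, cd, ce, cf, de, df, ef
  2-simplices (6): ace, acf, bcf, bdf, cde, def

giving chain groups C_0 ≅ Z^6, C_1 ≅ Z^12, C_2 ≅ Z^6.

Boundary ∂_1: C_1 → C_0 is given by ∂[p,q] = [q] − [p].
This gives a 6×12 integer matrix of rank 5; reducing to Smith normal form yields diagonal entries (1,1,1,1,1).

Boundary ∂_2: C_2 → C_1 acts by ∂[p,q,r] = [q,r] − [p,r] + [p,q]. For instance
  ∂bcf = cf − bf + bc,
  ∂cde = de − ce + cd.
The 12×6 boundary matrix has rank 6 and Smith normal form diag(1,1,1,1,1,1).

From H_k ≅ ker(∂_k) / im(∂_{k+1}) we obtain:

  H_0: rank C_0 − rank ∂_1 = 6 − 5 = 1, and the invariant factors of ∂_1 are all 1, so H_0 ≅ Z.
  H_1: rank ker ∂_1 − rank ∂_2 = (12 − 5) − 6 = 1, and the invariant factors of ∂_2 are all 1, so H_1 ≅ Z.
  H_2: rank ker ∂_2 − rank ∂_3 = (6 − 6) − 0 = 0, and there is no ∂_3, so H_2 ≅ 0.

As a check, the Euler characteristic is 6 − 12 + 6 = 0, which agrees with 1 − 1 + 0 = 0.
(K is a triangulation of the cylinder S^1 x I.)

H_0 ≅ Z,  H_1 ≅ Z,  H_2 = 0.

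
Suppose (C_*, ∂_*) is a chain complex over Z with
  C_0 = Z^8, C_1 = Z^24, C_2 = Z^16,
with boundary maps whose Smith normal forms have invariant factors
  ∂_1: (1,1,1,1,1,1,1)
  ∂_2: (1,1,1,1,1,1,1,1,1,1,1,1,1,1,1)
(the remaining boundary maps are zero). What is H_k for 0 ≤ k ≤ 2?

H_0: b_0 = 8 − 0 − 7 = 1; torsion from ∂_1 factors > 1: none. So H_0 = Z.
H_1: b_1 = 24 − 7 − 15 = 2; torsion from ∂_2 factors > 1: none. So H_1 = Z^2.
H_2: b_2 = 16 − 15 − 0 = 1; torsion from ∂_3 factors > 1: none. So H_2 = Z.

H_0 = Z,  H_1 = Z^2,  H_2 = Z.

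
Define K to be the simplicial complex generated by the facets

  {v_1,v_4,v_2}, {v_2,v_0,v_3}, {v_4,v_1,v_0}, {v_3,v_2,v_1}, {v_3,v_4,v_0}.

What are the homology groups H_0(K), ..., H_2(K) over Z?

H_0 ≅ Z,  H_1 ≅ Z,  H_2 = 0.

Take the total order v_0 < v_1 < v_2 < v_3 < v_4 on the vertex set. Then K (dimension 2) consists of the simplices:

  0-simplices (5): [v_0], [v_1], [v_2], [v_3], [v_4]
  1-simplices (10): [v_0,v_1], [v_0,v_2], [v_0,v_3], [v_0,v_4], [v_1,v_2], [v_1,v_3], [v_1,v_4], [v_2,v_3], [v_2,v_4], [v_3,v_4]
  2-simplices (5): [v_0,v_1,v_4], [v_0,v_2,v_3], [v_0,v_3,v_4], [v_1,v_2,v_3], [v_1,v_2,v_4]

giving chain groups C_0 ≅ Z^5, C_1 ≅ Z^10, C_2 ≅ Z^5.

∂_1: C_1 → C_0 is given by ∂[p,q] = [q] − [p]. For instance
  ∂[v_0,v_1] = [v_1] − [v_0].
As a 5×10 matrix over Z this has rank 4, with invariant factors (1,1,1,1).

The boundary map ∂_2: C_2 → C_1 sends each 2-simplex [p,q,r] to [q,r] − [p,r] + [p,q]. For instance
  ∂[v_0,v_3,v_4] = [v_3,v_4] − [v_0,v_4] + [v_0,v_3],
  ∂[v_1,v_2,v_3] = [v_2,v_3] − [v_1,v_3] + [v_1,v_2].
The 10×5 boundary matrix has rank 5 and Smith normal form diag(1,1,1,1,1).

Reading off H_k = ker ∂_k / im ∂_{k+1}:

  H_0: rank C_0 − rank ∂_1 = 5 − 4 = 1, and the invariant factors of ∂_1 are all 1, so H_0 ≅ Z.
  H_1: rank ker ∂_1 − rank ∂_2 = (10 − 4) − 5 = 1, and the invariant factors of ∂_2 are all 1, so H_1 ≅ Z.
  H_2: rank ker ∂_2 − rank ∂_3 = (5 − 5) − 0 = 0, and there is no ∂_3, so H_2 ≅ 0.

As a check, the Euler characteristic is 5 − 10 + 5 = 0, which agrees with 1 − 1 + 0 = 0.
(K is a triangulation of the Möbius band.)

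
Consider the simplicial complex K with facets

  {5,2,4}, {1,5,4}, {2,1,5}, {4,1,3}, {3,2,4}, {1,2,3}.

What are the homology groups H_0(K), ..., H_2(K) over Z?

K has 5 vertices, 9 edges, 6 triangles.
rank ∂_0 = 0, rank ∂_1 = 4 ⇒ b_0 = 5 − 0 − 4 = 1; all invariant factors of ∂_1 are 1 so no torsion. So H_0 ≅ Z.
rank ∂_1 = 4, rank ∂_2 = 5 ⇒ b_1 = 9 − 4 − 5 = 0; all invariant factors of ∂_2 are 1 so no torsion. So H_1 ≅ 0.
rank ∂_2 = 5, rank ∂_3 = 0 ⇒ b_2 = 6 − 5 − 0 = 1. So H_2 ≅ Z.

H_0 ≅ Z,  H_1 = 0,  H_2 ≅ Z.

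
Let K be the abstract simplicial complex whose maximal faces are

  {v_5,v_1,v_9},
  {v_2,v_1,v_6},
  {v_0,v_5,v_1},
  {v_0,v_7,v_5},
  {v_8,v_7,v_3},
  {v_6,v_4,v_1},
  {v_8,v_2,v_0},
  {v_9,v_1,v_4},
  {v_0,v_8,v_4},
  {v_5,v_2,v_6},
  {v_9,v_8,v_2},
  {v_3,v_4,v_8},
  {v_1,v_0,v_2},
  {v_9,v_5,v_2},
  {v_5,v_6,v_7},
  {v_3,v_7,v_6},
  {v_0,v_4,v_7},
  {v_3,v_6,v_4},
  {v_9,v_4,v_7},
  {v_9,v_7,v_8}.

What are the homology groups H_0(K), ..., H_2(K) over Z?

Take the total order v_0 < v_1 < v_2 < v_3 < v_4 < v_5 < v_6 < v_7 < v_8 < v_9 on the vertex set. Then K (dimension 2) consists of the simplices:

  0-simplices (10): [v_0], [v_1], [v_2], [v_3], [v_4], [v_5], [v_6], [v_7], [v_8], [v_9]
  1-simplices (30): (30 of them)
  2-simplices (20): (20 of them)

Hence C_0 ≅ Z^10, C_1 ≅ Z^30, C_2 ≅ Z^20.

Boundary ∂_1: C_1 → C_0 sends each edge [p,q] (with p < q) to q − p. For instance
  ∂[v_3,v_8] = [v_8] − [v_3].
The 10×30 boundary matrix has rank 9 and Smith normal form diag(1,1,1,1,1,1,1,1,1).

Boundary ∂_2: C_2 → C_1 maps a triangle to the signed sum of its edges. For instance
  ∂[v_0,v_1,v_5] = [v_1,v_5] − [v_0,v_5] + [v_0,v_1],
  ∂[v_1,v_5,v_9] = [v_5,v_9] − [v_1,v_9] + [v_1,v_5].
The resulting 30×20 matrix has rank 20, and its Smith normal form has invariant factors (1,1,1,1,1,1,1,1,1,1,1,1,1,1,1,1,1,1,1,2).

Computing H_k = (kernel of ∂_k) / (image of ∂_{k+1}):

  H_0: rank C_0 − rank ∂_1 = 10 − 9 = 1, and the invariant factors of ∂_1 are all 1, so H_0 = Z.
  H_1: rank ker ∂_1 − rank ∂_2 = (30 − 9) − 20 = 1, and ∂_2 has invariant factor 2 > 1, so H_1 = Z ⊕ Z/2Z.
  H_2: rank ker ∂_2 − rank ∂_3 = (20 − 20) − 0 = 0, and there is no ∂_3, so H_2 = 0.

As a check, the Euler characteristic is 10 − 30 + 20 = 0, which agrees with 1 − 1 + 0 = 0.

H_0 = Z,  H_1 = Z ⊕ Z/2Z,  H_2 = 0.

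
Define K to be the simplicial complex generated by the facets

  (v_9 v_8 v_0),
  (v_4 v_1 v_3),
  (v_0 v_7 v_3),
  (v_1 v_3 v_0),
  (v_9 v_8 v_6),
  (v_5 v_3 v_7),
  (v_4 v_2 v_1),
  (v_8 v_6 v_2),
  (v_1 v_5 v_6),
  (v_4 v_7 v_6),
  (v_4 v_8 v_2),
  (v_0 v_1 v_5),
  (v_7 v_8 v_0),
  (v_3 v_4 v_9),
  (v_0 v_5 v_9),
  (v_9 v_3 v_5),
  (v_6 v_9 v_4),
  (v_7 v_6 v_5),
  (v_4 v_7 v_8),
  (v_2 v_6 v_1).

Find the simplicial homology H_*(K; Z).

H_0 = Z,  H_1 = Z × Z/2,  H_2 = 0.

Take the total order v_0 < v_1 < v_2 < v_3 < v_4 < v_5 < v_6 < v_7 < v_8 < v_9 on the vertex set. Then K (dimension 2) consists of the simplices:

  0-simplices (10): [v_0], [v_1], [v_2], [v_3], [v_4], [v_5], [v_6], [v_7], [v_8], [v_9]
  1-simplices (30): (30 of them)
  2-simplices (20): (20 of them)

so the chain groups are C_0 ≅ Z^10, C_1 ≅ Z^30, C_2 ≅ Z^20.

Boundary ∂_1: C_1 → C_0 sends each edge [p,q] (with p < q) to q − p.
This gives a 10×30 integer matrix of rank 9; reducing to Smith normal form yields diagonal entries (1,1,1,1,1,1,1,1,1).

∂_2: C_2 → C_1 acts by ∂[p,q,r] = [q,r] − [p,r] + [p,q]. For instance
  ∂[v_2,v_6,v_8] = [v_6,v_8] − [v_2,v_8] + [v_2,v_6],
  ∂[v_0,v_3,v_7] = [v_3,v_7] − [v_0,v_7] + [v_0,v_3].
As a 30×20 matrix over Z this has rank 20, with invariant factors (1,1,1,1,1,1,1,1,1,1,1,1,1,1,1,1,1,1,1,2).

From H_k ≅ ker(∂_k) / im(∂_{k+1}) we obtain:

  H_0: rank C_0 − rank ∂_1 = 10 − 9 = 1, and the invariant factors of ∂_1 are all 1, so H_0 = Z.
  H_1: rank ker ∂_1 − rank ∂_2 = (30 − 9) − 20 = 1, and ∂_2 has invariant factor 2 > 1, so H_1 = Z × Z/2.
  H_2: rank ker ∂_2 − rank ∂_3 = (20 − 20) − 0 = 0, and there is no ∂_3, so H_2 = 0.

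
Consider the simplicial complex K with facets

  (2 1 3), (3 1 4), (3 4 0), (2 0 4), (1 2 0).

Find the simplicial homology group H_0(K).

Fix the vertex order 0 < 1 < 2 < 3 < 4 and write every simplex with vertices in increasing order. Then dim K = 2 and the simplices of K are:

  0-simplices (5): [0], [1], [2], [3], [4]
  1-simplices (10): [0,1], [0,2], [0,3], [0,4], [1,2], [1,3], [1,4], [2,3], [2,4], [3,4]
  2-simplices (5): [0,1,2], [0,2,4], [0,3,4], [1,2,3], [1,3,4]

giving chain groups C_0 ≅ Z^5, C_1 ≅ Z^10, C_2 ≅ Z^5.

Boundary ∂_1: C_1 → C_0 sends each edge [p,q] (with p < q) to q − p. For instance
  ∂[3,4] = [4] − [3].
The resulting 5×10 matrix has rank 4, and its Smith normal form has invariant factors (1,1,1,1).

∂_2: C_2 → C_1 sends each 2-simplex [p,q,r] to [q,r] − [p,r] + [p,q]. For instance
  ∂[0,2,4] = [2,4] − [0,4] + [0,2],
  ∂[0,3,4] = [3,4] − [0,4] + [0,3].
The resulting 10×5 matrix has rank 5, and its Smith normal form has invariant factors (1,1,1,1,1).

Computing H_k = (kernel of ∂_k) / (image of ∂_{k+1}):

  H_0: rank C_0 − rank ∂_1 = 5 − 4 = 1, and the invariant factors of ∂_1 are all 1, so H_0 = Z.

(K is a triangulation of the Möbius band.)

H_0 ≅ Z.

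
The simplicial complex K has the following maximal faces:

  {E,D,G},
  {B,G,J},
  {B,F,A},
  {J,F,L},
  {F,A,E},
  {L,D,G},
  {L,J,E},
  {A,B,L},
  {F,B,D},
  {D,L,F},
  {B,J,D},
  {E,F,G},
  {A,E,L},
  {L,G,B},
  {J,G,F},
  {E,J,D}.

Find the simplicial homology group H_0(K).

Fix the vertex order A < B < D < E < F < G < J < L and write every simplex with vertices in increasing order. Then dim K = 2 and the simplices of K are:

  0-simplices (8): A, B, D, E, F, G, J, L
  1-simplices (24): AB, AE, AF, AL, BD, BF, BG, BJ, BL, DE, DF, DG, DJ, DL, EF, EG, EJ, EL, FG, FJ, FL, GJ, GL, JL
  2-simplices (16): ABF, ABL, AEF, AEL, BDF, BDJ, BGJ, BGL, DEG, DEJ, DFL, DGL, EFG, EJL, FGJ, FJL

Hence C_0 ≅ Z^8, C_1 ≅ Z^24, C_2 ≅ Z^16.

∂_1: C_1 → C_0 sends each edge [p,q] (with p < q) to q − p. For instance
  ∂GL = L − G.
The 8×24 boundary matrix has rank 7 and Smith normal form diag(1,1,1,1,1,1,1).

∂_2: C_2 → C_1 acts by ∂[p,q,r] = [q,r] − [p,r] + [p,q]. For instance
  ∂BDF = DF − BF + BD,
  ∂AEF = EF − AF + AE.
This gives a 24×16 integer matrix of rank 15; reducing to Smith normal form yields diagonal entries (1,1,1,1,1,1,1,1,1,1,1,1,1,1,1).

Reading off H_k = ker ∂_k / im ∂_{k+1}:

  H_0: rank C_0 − rank ∂_1 = 8 − 7 = 1, and the invariant factors of ∂_1 are all 1, so H_0 ≅ Z.

H_0 = Z.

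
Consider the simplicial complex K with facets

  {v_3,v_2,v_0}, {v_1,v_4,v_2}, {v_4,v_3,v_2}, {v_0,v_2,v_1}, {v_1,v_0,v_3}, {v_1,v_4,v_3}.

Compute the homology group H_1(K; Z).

We work with the vertex ordering v_0 < v_1 < v_2 < v_3 < v_4. The simplices of K, each written with vertices in increasing order, are:

  0-simplices (5): [v_0], [v_1], [v_2], [v_3], [v_4]
  1-simplices (9): [v_0,v_1], [v_0,v_2], [v_0,v_3], [v_1,v_2], [v_1,v_3], [v_1,v_4], [v_2,v_3], [v_2,v_4], [v_3,v_4]
  2-simplices (6): [v_0,v_1,v_2], [v_0,v_1,v_3], [v_0,v_2,v_3], [v_1,v_2,v_4], [v_1,v_3,v_4], [v_2,v_3,v_4]

giving chain groups C_0 ≅ Z^5, C_1 ≅ Z^9, C_2 ≅ Z^6.

The boundary map ∂_1: C_1 → C_0 sends each edge [p,q] (with p < q) to q − p.
The 5×9 boundary matrix has rank 4 and Smith normal form diag(1,1,1,1).

∂_2: C_2 → C_1 acts by ∂[p,q,r] = [q,r] − [p,r] + [p,q]. For instance
  ∂[v_1,v_2,v_4] = [v_2,v_4] − [v_1,v_4] + [v_1,v_2],
  ∂[v_0,v_1,v_2] = [v_1,v_2] − [v_0,v_2] + [v_0,v_1].
The resulting 9×6 matrix has rank 5, and its Smith normal form has invariant factors (1,1,1,1,1).

Reading off H_k = ker ∂_k / im ∂_{k+1}:

  H_1: rank ker ∂_1 − rank ∂_2 = (9 − 4) − 5 = 0, and the invariant factors of ∂_2 are all 1, so H_1 ≅ 0.

H_1 = 0.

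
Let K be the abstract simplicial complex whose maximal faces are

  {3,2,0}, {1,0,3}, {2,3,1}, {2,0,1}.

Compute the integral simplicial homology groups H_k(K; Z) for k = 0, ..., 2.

We work with the vertex ordering 0 < 1 < 2 < 3. The simplices of K, each written with vertices in increasing order, are:

  0-simplices (4): [0], [1], [2], [3]
  1-simplices (6): [0,1], [0,2], [0,3], [1,2], [1,3], [2,3]
  2-simplices (4): [0,1,2], [0,1,3], [0,2,3], [1,2,3]

Hence C_0 ≅ Z^4, C_1 ≅ Z^6, C_2 ≅ Z^4.

The boundary map ∂_1: C_1 → C_0 maps an edge to its endpoints' difference, ∂[p,q] = q − p.
As a 4×6 matrix over Z this has rank 3, with invariant factors (1,1,1).

The boundary map ∂_2: C_2 → C_1 acts by ∂[p,q,r] = [q,r] − [p,r] + [p,q]. For instance
  ∂[0,1,3] = [1,3] − [0,3] + [0,1],
  ∂[1,2,3] = [2,3] − [1,3] + [1,2].
The 6×4 boundary matrix has rank 3 and Smith normal form diag(1,1,1).

Reading off H_k = ker ∂_k / im ∂_{k+1}:

  H_0: rank C_0 − rank ∂_1 = 4 − 3 = 1, and the invariant factors of ∂_1 are all 1, so H_0 = Z.
  H_1: rank ker ∂_1 − rank ∂_2 = (6 − 3) − 3 = 0, and the invariant factors of ∂_2 are all 1, so H_1 = 0.
  H_2: rank ker ∂_2 − rank ∂_3 = (4 − 3) − 0 = 1, and there is no ∂_3, so H_2 = Z.

H_0 ≅ Z,  H_1 = 0,  H_2 ≅ Z.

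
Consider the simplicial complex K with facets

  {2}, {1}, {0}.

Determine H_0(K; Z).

We work with the vertex ordering 0 < 1 < 2. The simplices of K, each written with vertices in increasing order, are:

  0-simplices (3): [0], [1], [2]

giving chain groups C_0 ≅ Z^3.

Computing H_k = (kernel of ∂_k) / (image of ∂_{k+1}):

  H_0: rank C_0 − rank ∂_1 = 3 − 0 = 3, and there is no ∂_1, so H_0 = Z^3.

(K is a triangulation of a set of 3 points.)

H_0 = Z^3.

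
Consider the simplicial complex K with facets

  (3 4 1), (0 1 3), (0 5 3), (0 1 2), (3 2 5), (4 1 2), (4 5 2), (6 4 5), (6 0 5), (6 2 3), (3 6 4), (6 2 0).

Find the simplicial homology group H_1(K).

Take the total order 0 < 1 < 2 < 3 < 4 < 5 < 6 on the vertex set. Then K (dimension 2) consists of the simplices:

  0-simplices (7): [0], [1], [2], [3], [4], [5], [6]
  1-simplices (18): [0,1], [0,2], [0,3], [0,5], [0,6], [1,2], [1,3], [1,4], [2,3], [2,4], [2,5], [2,6], [3,4], [3,5], [3,6], [4,5], [4,6], [5,6]
  2-simplices (12): [0,1,2], [0,1,3], [0,2,6], [0,3,5], [0,5,6], [1,2,4], [1,3,4], [2,3,5], [2,3,6], [2,4,5], [3,4,6], [4,5,6]

so the chain groups are C_0 ≅ Z^7, C_1 ≅ Z^18, C_2 ≅ Z^12.

∂_1: C_1 → C_0 sends each edge [p,q] (with p < q) to q − p.
The 7×18 boundary matrix has rank 6 and Smith normal form diag(1,1,1,1,1,1).

Boundary ∂_2: C_2 → C_1 maps a triangle to the signed sum of its edges. For instance
  ∂[3,4,6] = [4,6] − [3,6] + [3,4],
  ∂[4,5,6] = [5,6] − [4,6] + [4,5].
The resulting 18×12 matrix has rank 12, and its Smith normal form has invariant factors (1,1,1,1,1,1,1,1,1,1,1,2).

Reading off H_k = ker ∂_k / im ∂_{k+1}:

  H_1: rank ker ∂_1 − rank ∂_2 = (18 − 6) − 12 = 0, and ∂_2 has invariant factor 2 > 1, so H_1 = Z_2.

H_1 ≅ Z_2.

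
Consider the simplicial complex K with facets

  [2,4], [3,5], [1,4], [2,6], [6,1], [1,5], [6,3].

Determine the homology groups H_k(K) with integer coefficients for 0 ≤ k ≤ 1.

H_0 ≅ Z,  H_1 ≅ Z^2.

Fix the vertex order 1 < 2 < 3 < 4 < 5 < 6 and write every simplex with vertices in increasing order. Then dim K = 1 and the simplices of K are:

  0-simplices (6): [1], [2], [3], [4], [5], [6]
  1-simplices (7): [1,4], [1,5], [1,6], [2,4], [2,6], [3,5], [3,6]

giving chain groups C_0 ≅ Z^6, C_1 ≅ Z^7.

The boundary map ∂_1: C_1 → C_0 is given by ∂[p,q] = [q] − [p]. For instance
  ∂[1,6] = [6] − [1].
As a 6×7 matrix over Z this has rank 5, with invariant factors (1,1,1,1,1).

Reading off H_k = ker ∂_k / im ∂_{k+1}:

  H_0: rank C_0 − rank ∂_1 = 6 − 5 = 1, and the invariant factors of ∂_1 are all 1, so H_0 ≅ Z.
  H_1: rank ker ∂_1 − rank ∂_2 = (7 − 5) − 0 = 2, and there is no ∂_2, so H_1 ≅ Z^2.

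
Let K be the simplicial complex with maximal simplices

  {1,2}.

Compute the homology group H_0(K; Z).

We work with the vertex ordering 1 < 2. The simplices of K, each written with vertices in increasing order, are:

  0-simplices (2): [1], [2]
  1-simplices (1): [1,2]

so the chain groups are C_0 ≅ Z^2, C_1 ≅ Z^1.

∂_1: C_1 → C_0 is given by ∂[p,q] = [q] − [p]. For instance
  ∂[1,2] = [2] − [1].
As a 2×1 matrix over Z this has rank 1, with invariant factors (1).

Now H_k = ker ∂_k / im ∂_{k+1}, so:

  H_0: rank C_0 − rank ∂_1 = 2 − 1 = 1, and the invariant factors of ∂_1 are all 1, so H_0 = Z.

(K is a triangulation of the 1-simplex.)

H_0 ≅ Z.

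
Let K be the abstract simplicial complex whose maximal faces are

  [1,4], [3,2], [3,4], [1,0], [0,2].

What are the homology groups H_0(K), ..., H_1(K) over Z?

H_0 ≅ Z,  H_1 ≅ Z.

Take the total order 0 < 1 < 2 < 3 < 4 on the vertex set. Then K (dimension 1) consists of the simplices:

  0-simplices (5): [0], [1], [2], [3], [4]
  1-simplices (5): [0,1], [0,2], [1,4], [2,3], [3,4]

Hence C_0 ≅ Z^5, C_1 ≅ Z^5.

∂_1: C_1 → C_0 sends each edge [p,q] (with p < q) to q − p. For instance
  ∂[0,2] = [2] − [0].
The 5×5 boundary matrix has rank 4 and Smith normal form diag(1,1,1,1).

From H_k ≅ ker(∂_k) / im(∂_{k+1}) we obtain:

  H_0: rank C_0 − rank ∂_1 = 5 − 4 = 1, and the invariant factors of ∂_1 are all 1, so H_0 ≅ Z.
  H_1: rank ker ∂_1 − rank ∂_2 = (5 − 4) − 0 = 1, and there is no ∂_2, so H_1 ≅ Z.

(K is a triangulation of the circle S^1.)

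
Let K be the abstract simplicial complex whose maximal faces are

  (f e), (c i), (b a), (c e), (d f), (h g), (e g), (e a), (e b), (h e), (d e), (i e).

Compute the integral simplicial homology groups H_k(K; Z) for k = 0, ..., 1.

Order the vertices as a < b < c < d < e < f < g < h < i. Listing each simplex with vertices in this order, K has dimension 1 with simplices:

  0-simplices (9): a, b, c, d, e, f, g, h, i
  1-simplices (12): ab, ae, be, ce, ci, de, df, ef, eg, eh, ei, gh

so the chain groups are C_0 ≅ Z^9, C_1 ≅ Z^12.

Boundary ∂_1: C_1 → C_0 sends each edge [p,q] (with p < q) to q − p. For instance
  ∂df = f − d.
This gives a 9×12 integer matrix of rank 8; reducing to Smith normal form yields diagonal entries (1,1,1,1,1,1,1,1).

Computing H_k = (kernel of ∂_k) / (image of ∂_{k+1}):

  H_0: rank C_0 − rank ∂_1 = 9 − 8 = 1, and the invariant factors of ∂_1 are all 1, so H_0 = Z.
  H_1: rank ker ∂_1 − rank ∂_2 = (12 − 8) − 0 = 4, and there is no ∂_2, so H_1 = Z^4.

H_0 = Z,  H_1 = Z^4.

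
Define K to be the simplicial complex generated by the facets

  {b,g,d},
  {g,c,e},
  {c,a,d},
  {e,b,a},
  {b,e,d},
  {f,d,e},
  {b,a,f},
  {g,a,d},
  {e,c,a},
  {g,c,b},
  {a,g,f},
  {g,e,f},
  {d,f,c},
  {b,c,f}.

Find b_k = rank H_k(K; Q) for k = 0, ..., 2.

Fix the vertex order a < b < c < d < e < f < g and write every simplex with vertices in increasing order. Then dim K = 2 and the simplices of K are:

  0-simplices (7): a, b, c, d, e, f, g
  1-simplices (21): ab, ac, ad, ae, af, ag, bc, bd, be, bf, bg, cd, ce, cf, cg, de, df, dg, ef, eg, fg
  2-simplices (14): abe, abf, acd, ace, adg, afg, bcf, bcg, bde, bdg, cdf, ceg, def, efg

Hence C_0 ≅ Z^7, C_1 ≅ Z^21, C_2 ≅ Z^14.

The boundary map ∂_1: C_1 → C_0 sends each edge [p,q] (with p < q) to q − p. For instance
  ∂de = e − d.
This gives a 7×21 integer matrix of rank 6; reducing to Smith normal form yields diagonal entries (1,1,1,1,1,1).

∂_2: C_2 → C_1 sends each 2-simplex [p,q,r] to [q,r] − [p,r] + [p,q]. For instance
  ∂abe = be − ae + ab,
  ∂cdf = df − cf + cd.
As a 21×14 matrix over Z this has rank 13, with invariant factors (1,1,1,1,1,1,1,1,1,1,1,1,1).

Now H_k = ker ∂_k / im ∂_{k+1}, so:

  H_0: rank C_0 − rank ∂_1 = 7 − 6 = 1, and the invariant factors of ∂_1 are all 1, so H_0 ≅ Z.
  H_1: rank ker ∂_1 − rank ∂_2 = (21 − 6) − 13 = 2, and the invariant factors of ∂_2 are all 1, so H_1 ≅ Z^2.
  H_2: rank ker ∂_2 − rank ∂_3 = (14 − 13) − 0 = 1, and there is no ∂_3, so H_2 ≅ Z.

Hence the Betti numbers are b_0 = 1, b_1 = 2, b_2 = 1.

b_0 = 1, b_1 = 2, b_2 = 1.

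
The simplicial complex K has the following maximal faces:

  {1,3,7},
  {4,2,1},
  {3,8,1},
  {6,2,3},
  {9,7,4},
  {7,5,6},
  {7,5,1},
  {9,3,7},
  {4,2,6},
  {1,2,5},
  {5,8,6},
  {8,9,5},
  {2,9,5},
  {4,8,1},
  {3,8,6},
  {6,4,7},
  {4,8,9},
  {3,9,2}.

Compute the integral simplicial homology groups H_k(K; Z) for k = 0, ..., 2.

H_0 = Z,  H_1 = Z^2,  H_2 = Z.

Take the total order 1 < 2 < 3 < 4 < 5 < 6 < 7 < 8 < 9 on the vertex set. Then K (dimension 2) consists of the simplices:

  0-simplices (9): [1], [2], [3], [4], [5], [6], [7], [8], [9]
  1-simplices (27): (27 of them)
  2-simplices (18): [1,2,4], [1,2,5], [1,3,7], [1,3,8], [1,4,8], [1,5,7], [2,3,6], [2,3,9], [2,4,6], [2,5,9], [3,6,8], [3,7,9], [4,6,7], [4,7,9], [4,8,9], [5,6,7], [5,6,8], [5,8,9]

so the chain groups are C_0 ≅ Z^9, C_1 ≅ Z^27, C_2 ≅ Z^18.

Boundary ∂_1: C_1 → C_0 maps an edge to its endpoints' difference, ∂[p,q] = q − p.
The resulting 9×27 matrix has rank 8, and its Smith normal form has invariant factors (1,1,1,1,1,1,1,1).

∂_2: C_2 → C_1 maps a triangle to the signed sum of its edges. For instance
  ∂[3,7,9] = [7,9] − [3,9] + [3,7],
  ∂[2,3,6] = [3,6] − [2,6] + [2,3].
The resulting 27×18 matrix has rank 17, and its Smith normal form has invariant factors (1,1,1,1,1,1,1,1,1,1,1,1,1,1,1,1,1).

From H_k ≅ ker(∂_k) / im(∂_{k+1}) we obtain:

  H_0: rank C_0 − rank ∂_1 = 9 − 8 = 1, and the invariant factors of ∂_1 are all 1, so H_0 = Z.
  H_1: rank ker ∂_1 − rank ∂_2 = (27 − 8) − 17 = 2, and the invariant factors of ∂_2 are all 1, so H_1 = Z^2.
  H_2: rank ker ∂_2 − rank ∂_3 = (18 − 17) − 0 = 1, and there is no ∂_3, so H_2 = Z.

As a check, the Euler characteristic is 9 − 27 + 18 = 0, which agrees with 1 − 2 + 1 = 0.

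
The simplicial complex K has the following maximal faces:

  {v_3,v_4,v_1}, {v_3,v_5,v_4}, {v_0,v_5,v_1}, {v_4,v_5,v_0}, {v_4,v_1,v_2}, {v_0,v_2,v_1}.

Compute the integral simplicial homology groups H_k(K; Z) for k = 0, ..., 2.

H_0 = Z,  H_1 = Z,  H_2 = 0.

Take the total order v_0 < v_1 < v_2 < v_3 < v_4 < v_5 on the vertex set. Then K (dimension 2) consists of the simplices:

  0-simplices (6): [v_0], [v_1], [v_2], [v_3], [v_4], [v_5]
  1-simplices (12): [v_0,v_1], [v_0,v_2], [v_0,v_4], [v_0,v_5], [v_1,v_2], [v_1,v_3], [v_1,v_4], [v_1,v_5], [v_2,v_4], [v_3,v_4], [v_3,v_5], [v_4,v_5]
  2-simplices (6): [v_0,v_1,v_2], [v_0,v_1,v_5], [v_0,v_4,v_5], [v_1,v_2,v_4], [v_1,v_3,v_4], [v_3,v_4,v_5]

so the chain groups are C_0 ≅ Z^6, C_1 ≅ Z^12, C_2 ≅ Z^6.

∂_1: C_1 → C_0 is given by ∂[p,q] = [q] − [p]. For instance
  ∂[v_3,v_4] = [v_4] − [v_3].
The resulting 6×12 matrix has rank 5, and its Smith normal form has invariant factors (1,1,1,1,1).

The boundary map ∂_2: C_2 → C_1 sends each 2-simplex [p,q,r] to [q,r] − [p,r] + [p,q]. For instance
  ∂[v_1,v_2,v_4] = [v_2,v_4] − [v_1,v_4] + [v_1,v_2],
  ∂[v_0,v_4,v_5] = [v_4,v_5] − [v_0,v_5] + [v_0,v_4].
As a 12×6 matrix over Z this has rank 6, with invariant factors (1,1,1,1,1,1).

Reading off H_k = ker ∂_k / im ∂_{k+1}:

  H_0: rank C_0 − rank ∂_1 = 6 − 5 = 1, and the invariant factors of ∂_1 are all 1, so H_0 = Z.
  H_1: rank ker ∂_1 − rank ∂_2 = (12 − 5) − 6 = 1, and the invariant factors of ∂_2 are all 1, so H_1 = Z.
  H_2: rank ker ∂_2 − rank ∂_3 = (6 − 6) − 0 = 0, and there is no ∂_3, so H_2 = 0.

As a check, the Euler characteristic is 6 − 12 + 6 = 0, which agrees with 1 − 1 + 0 = 0.
(K is a triangulation of the cylinder S^1 x I.)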